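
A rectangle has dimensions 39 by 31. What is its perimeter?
Perimeter = 2 * (length + width)
Perimeter = 2 * (39 + 31)
Perimeter = 2 * 70
Perimeter = 140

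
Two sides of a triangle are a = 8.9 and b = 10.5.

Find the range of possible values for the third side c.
By the triangle inequality: |a - b| < c < a + b
|8.9 - 10.5| < c < 8.9 + 10.5
1.6 < c < 19.4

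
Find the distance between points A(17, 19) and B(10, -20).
Using the distance formula: d = sqrt((x₂-x₁)² + (y₂-y₁)²)
dx = 10 - 17 = -7
dy = (-20) - 19 = -39
d = sqrt((-7)² + (-39)²) = sqrt(49 + 1521) = sqrt(1570) = 39.62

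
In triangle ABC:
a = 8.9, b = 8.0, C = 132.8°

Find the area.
Using A = ½ab·sin(C):
A = ½·8.9·8.0·sin(132.8°) = ½·71.2·0.733730 = 26.12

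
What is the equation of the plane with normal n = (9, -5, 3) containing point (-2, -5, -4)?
d = n·P = (9)(-2) + (-5)(-5) + (3)(-4) = -5
Plane: 9x - 5y + 3z = -5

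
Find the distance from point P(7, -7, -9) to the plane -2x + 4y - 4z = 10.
d = |(-2)(7) + 4(-7) + (-4)(-9) - (10)| / √((-2)² + 4² + (-4)²) = 16/√36 = 2.667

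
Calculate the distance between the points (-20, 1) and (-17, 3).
Using the distance formula: d = sqrt((x₂-x₁)² + (y₂-y₁)²)
dx = (-17) - (-20) = 3
dy = 3 - 1 = 2
d = sqrt(3² + 2²) = sqrt(9 + 4) = sqrt(13) = 3.61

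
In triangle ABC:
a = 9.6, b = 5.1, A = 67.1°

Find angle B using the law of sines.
sin(B)/b = sin(A)/a
sin(B) = b·sin(A)/a = 5.1·sin(67.1°)/9.6 = 0.489380
B = arcsin(0.489380) = 29.3°  (b ≤ a, so B ≤ A and the acute solution is unique)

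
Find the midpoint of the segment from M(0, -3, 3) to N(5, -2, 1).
Midpoint = ((0+5)/2, (-3-2)/2, (3+1)/2) = (2.5, -2.5, 2)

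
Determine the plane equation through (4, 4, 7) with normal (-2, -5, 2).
d = n·P = (-2)(4) + (-5)(4) + (2)(7) = -14
Plane: -2x - 5y + 2z = -14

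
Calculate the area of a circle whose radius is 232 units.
Area = pi * r²
Area = pi * 232²
Area = pi * 53824
Area = 169093.08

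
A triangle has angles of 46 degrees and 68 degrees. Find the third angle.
Sum of angles in a triangle = 180 degrees
Third angle = 180 - 46 - 68
Third angle = 66 degrees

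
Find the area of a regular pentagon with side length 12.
For a regular 5-gon with side length s = 12:
Apothem a = s / (2*tan(pi/5)) = 12 / (2*tan(pi/5)) ≈ 8.2583
Perimeter P = 5 * 12 = 60
Area = (1/2) * P * a = (1/2) * 60 * 8.2583 = 247.75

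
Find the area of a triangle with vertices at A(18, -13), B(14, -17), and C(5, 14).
Using the coordinate formula: Area = (1/2)|x₁(y₂-y₃) + x₂(y₃-y₁) + x₃(y₁-y₂)|
Area = (1/2)|18((-17)-14) + 14(14-(-13)) + 5((-13)-(-17))|
Area = (1/2)|18*(-31) + 14*27 + 5*4|
Area = (1/2)|(-558) + 378 + 20|
Area = (1/2)*160 = 80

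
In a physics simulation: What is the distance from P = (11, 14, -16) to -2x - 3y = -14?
d = |(-2)(11) + (-3)(14) + 0(-16) - (-14)| / √((-2)² + (-3)² + 0²) = 50/√13 = 13.87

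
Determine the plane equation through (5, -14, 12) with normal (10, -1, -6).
d = n·P = (10)(5) + (-1)(-14) + (-6)(12) = -8
Plane: 10x - y - 6z = -8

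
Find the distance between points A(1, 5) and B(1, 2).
Using the distance formula: d = sqrt((x₂-x₁)² + (y₂-y₁)²)
dx = 1 - 1 = 0
dy = 2 - 5 = -3
d = sqrt(0² + (-3)²) = sqrt(0 + 9) = sqrt(9) = 3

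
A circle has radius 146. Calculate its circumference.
Circumference = 2 * pi * r
Circumference = 2 * pi * 146
Circumference = 917.35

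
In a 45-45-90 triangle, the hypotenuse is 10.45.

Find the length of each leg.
In a 45-45-90 triangle, hypotenuse = leg·√2  →  leg = hypotenuse/√2
leg = 10.45/√2 = 7.389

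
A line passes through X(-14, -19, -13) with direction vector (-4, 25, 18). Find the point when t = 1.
P(1) = (-14 + (-4)(1), -19 + 25(1), -13 + 18(1)) = (-18, 6, 5)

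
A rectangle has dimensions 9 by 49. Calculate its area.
Area = length * width
Area = 9 * 49
Area = 441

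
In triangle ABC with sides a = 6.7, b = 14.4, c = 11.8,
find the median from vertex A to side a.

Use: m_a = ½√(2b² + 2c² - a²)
m_a = ½√(2·14.4² + 2·11.8² - 6.7²)
m_a = ½√(414.72 + 278.48 - 44.89) = ½√648.31 = 12.73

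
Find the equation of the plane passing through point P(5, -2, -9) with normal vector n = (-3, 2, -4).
d = n·P = (-3)(5) + (2)(-2) + (-4)(-9) = 17
Plane: -3x + 2y - 4z = 17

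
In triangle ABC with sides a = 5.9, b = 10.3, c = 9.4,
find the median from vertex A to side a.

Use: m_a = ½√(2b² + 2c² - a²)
m_a = ½√(2·10.3² + 2·9.4² - 5.9²)
m_a = ½√(212.18 + 176.72 - 34.81) = ½√354.09 = 9.409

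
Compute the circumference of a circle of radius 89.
Circumference = 2 * pi * r
Circumference = 2 * pi * 89
Circumference = 559.20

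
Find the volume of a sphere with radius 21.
Volume = (4/3) * pi * r³
Volume = (4/3) * pi * 21³
Volume = (4/3) * pi * 9261
Volume = 38792.39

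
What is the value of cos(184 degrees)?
cos(184 degrees) = -0.9976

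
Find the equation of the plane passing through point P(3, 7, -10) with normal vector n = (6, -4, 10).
d = n·P = (6)(3) + (-4)(7) + (10)(-10) = -110
Plane: 6x - 4y + 10z = -110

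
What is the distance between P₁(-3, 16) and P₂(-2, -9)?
Using the distance formula: d = sqrt((x₂-x₁)² + (y₂-y₁)²)
dx = (-2) - (-3) = 1
dy = (-9) - 16 = -25
d = sqrt(1² + (-25)²) = sqrt(1 + 625) = sqrt(626) = 25.02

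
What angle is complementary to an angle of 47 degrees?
Complementary angles sum to 90 degrees.
Other angle = 90 - 47
Other angle = 43 degrees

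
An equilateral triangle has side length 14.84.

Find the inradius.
For an equilateral triangle, r = s/(2√3) where s is the side.
r = 14.84/(2√3) = 14.84/3.464102 = 4.284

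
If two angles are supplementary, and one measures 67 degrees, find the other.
Supplementary angles sum to 180 degrees.
Other angle = 180 - 67
Other angle = 113 degrees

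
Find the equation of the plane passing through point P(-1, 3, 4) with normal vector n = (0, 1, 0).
d = n·P = (0)(-1) + (1)(3) + (0)(4) = 3
Plane: y = 3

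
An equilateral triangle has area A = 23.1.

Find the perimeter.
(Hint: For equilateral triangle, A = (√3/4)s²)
A = (√3/4)s²  →  s² = 4A/√3 = 4·23.1/√3 = 53.3472
s = 7.30391
Perimeter = 3s = 21.91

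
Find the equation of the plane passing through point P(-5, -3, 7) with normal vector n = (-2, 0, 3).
d = n·P = (-2)(-5) + (0)(-3) + (3)(7) = 31
Plane: -2x + 3z = 31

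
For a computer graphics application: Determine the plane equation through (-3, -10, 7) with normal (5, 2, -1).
d = n·P = (5)(-3) + (2)(-10) + (-1)(7) = -42
Plane: 5x + 2y - z = -42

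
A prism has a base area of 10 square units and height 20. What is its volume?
Volume = base area * height
Volume = 10 * 20
Volume = 200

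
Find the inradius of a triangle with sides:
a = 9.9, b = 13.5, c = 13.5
s = (a+b+c)/2 = (9.9+13.5+13.5)/2 = 18.45
Area = √(s(s-a)(s-b)(s-c)) = √(18.45·8.55·4.95·4.95) = 62.1708
r = Area/s = 62.1708/18.45 = 3.37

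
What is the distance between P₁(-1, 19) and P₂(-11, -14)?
Using the distance formula: d = sqrt((x₂-x₁)² + (y₂-y₁)²)
dx = (-11) - (-1) = -10
dy = (-14) - 19 = -33
d = sqrt((-10)² + (-33)²) = sqrt(100 + 1089) = sqrt(1189) = 34.48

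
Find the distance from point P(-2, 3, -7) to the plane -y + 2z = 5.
d = |0(-2) + (-1)(3) + 2(-7) - (5)| / √(0² + (-1)² + 2²) = 22/√5 = 9.839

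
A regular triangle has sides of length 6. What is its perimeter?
Perimeter = number of sides * side length
Perimeter = 3 * 6
Perimeter = 18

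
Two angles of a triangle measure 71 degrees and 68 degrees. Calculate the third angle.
Sum of angles in a triangle = 180 degrees
Third angle = 180 - 71 - 68
Third angle = 41 degrees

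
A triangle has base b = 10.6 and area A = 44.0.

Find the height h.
A = ½bh  →  h = 2A/b
h = 2·44.0/10.6 = 8.302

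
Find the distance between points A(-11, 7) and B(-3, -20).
Using the distance formula: d = sqrt((x₂-x₁)² + (y₂-y₁)²)
dx = (-3) - (-11) = 8
dy = (-20) - 7 = -27
d = sqrt(8² + (-27)²) = sqrt(64 + 729) = sqrt(793) = 28.16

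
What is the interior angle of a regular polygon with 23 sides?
Interior angle of a regular n-gon = (n-2)*180/n
Interior angle = (23-2)*180/23
Interior angle = 21*180/23
Interior angle = 3780/23
Interior angle = 164.35 degrees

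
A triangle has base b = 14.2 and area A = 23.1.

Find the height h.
A = ½bh  →  h = 2A/b
h = 2·23.1/14.2 = 3.254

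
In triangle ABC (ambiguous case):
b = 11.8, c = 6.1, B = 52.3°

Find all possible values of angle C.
sin(C)/c = sin(B)/b  →  sin(C) = c·sin(B)/b = 6.1·sin(52.3°)/11.8 = 0.409022
C₁ = arcsin(0.409022) = 24.14°,  C₂ = 180° - C₁ = 155.86°
Check C₂: A = 180° - 52.3° - 155.86° = -28.16° ≤ 0, rejected
C = 24.14° (one solution)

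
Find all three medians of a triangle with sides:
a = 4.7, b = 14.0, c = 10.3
Using m_x = ½√(2y² + 2z² - x²):
m_a = ½√(2·14.0² + 2·10.3² - 4.7²) = ½√582.09 = 12.06
m_b = ½√(2·4.7² + 2·10.3² - 14.0²) = ½√60.36 = 3.885
m_c = ½√(2·4.7² + 2·14.0² - 10.3²) = ½√330.09 = 9.084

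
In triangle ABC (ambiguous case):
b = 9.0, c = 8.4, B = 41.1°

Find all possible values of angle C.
sin(C)/c = sin(B)/b  →  sin(C) = c·sin(B)/b = 8.4·sin(41.1°)/9.0 = 0.613550
C₁ = arcsin(0.613550) = 37.85°,  C₂ = 180° - C₁ = 142.15°
Check C₂: A = 180° - 41.1° - 142.15° = -3.25° ≤ 0, rejected
C = 37.85° (one solution)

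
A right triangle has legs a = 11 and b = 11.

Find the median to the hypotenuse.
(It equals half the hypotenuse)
Hypotenuse c = √(11² + 11²) = √242 = 15.5563
Median to hypotenuse = c/2 = 7.778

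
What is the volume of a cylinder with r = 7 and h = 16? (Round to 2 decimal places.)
Volume = pi * r² * h
Volume = pi * 7² * 16
Volume = pi * 49 * 16
Volume = pi * 784
Volume = 2463.01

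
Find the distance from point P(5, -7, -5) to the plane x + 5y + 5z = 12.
d = |1(5) + 5(-7) + 5(-5) - (12)| / √(1² + 5² + 5²) = 67/√51 = 9.382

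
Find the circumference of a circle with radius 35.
Circumference = 2 * pi * r
Circumference = 2 * pi * 35
Circumference = 219.91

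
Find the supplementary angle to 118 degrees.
Supplementary angles sum to 180 degrees.
Other angle = 180 - 118
Other angle = 62 degrees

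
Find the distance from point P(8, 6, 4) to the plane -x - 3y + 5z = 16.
d = |(-1)(8) + (-3)(6) + 5(4) - (16)| / √((-1)² + (-3)² + 5²) = 22/√35 = 3.719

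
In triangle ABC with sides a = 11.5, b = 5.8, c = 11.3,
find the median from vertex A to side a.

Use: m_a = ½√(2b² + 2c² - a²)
m_a = ½√(2·5.8² + 2·11.3² - 11.5²)
m_a = ½√(67.28 + 255.38 - 132.25) = ½√190.41 = 6.899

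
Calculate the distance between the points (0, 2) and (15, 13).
Using the distance formula: d = sqrt((x₂-x₁)² + (y₂-y₁)²)
dx = 15 - 0 = 15
dy = 13 - 2 = 11
d = sqrt(15² + 11²) = sqrt(225 + 121) = sqrt(346) = 18.60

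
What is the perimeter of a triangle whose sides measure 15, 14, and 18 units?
Perimeter = sum of all sides
Perimeter = 15 + 14 + 18
Perimeter = 47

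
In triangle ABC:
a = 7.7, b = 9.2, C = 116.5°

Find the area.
Using A = ½ab·sin(C):
A = ½·7.7·9.2·sin(116.5°) = ½·70.84·0.894934 = 31.7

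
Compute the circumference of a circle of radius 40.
Circumference = 2 * pi * r
Circumference = 2 * pi * 40
Circumference = 251.33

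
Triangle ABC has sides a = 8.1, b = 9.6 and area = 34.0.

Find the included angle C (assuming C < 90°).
Area = ½ab·sin(C)  →  sin(C) = 2·Area/(ab)
sin(C) = 2·34.0/(8.1·9.6) = 0.874486
C = arcsin(0.874486) = 60.98°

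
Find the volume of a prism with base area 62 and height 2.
Volume = base area * height
Volume = 62 * 2
Volume = 124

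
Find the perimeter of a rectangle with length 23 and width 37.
Perimeter = 2 * (length + width)
Perimeter = 2 * (23 + 37)
Perimeter = 2 * 60
Perimeter = 120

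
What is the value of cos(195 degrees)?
cos(195 degrees) = -0.9659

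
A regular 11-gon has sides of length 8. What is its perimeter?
Perimeter = number of sides * side length
Perimeter = 11 * 8
Perimeter = 88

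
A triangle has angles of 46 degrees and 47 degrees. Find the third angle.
Sum of angles in a triangle = 180 degrees
Third angle = 180 - 46 - 47
Third angle = 87 degrees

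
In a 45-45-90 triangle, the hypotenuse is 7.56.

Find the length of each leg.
In a 45-45-90 triangle, hypotenuse = leg·√2  →  leg = hypotenuse/√2
leg = 7.56/√2 = 5.346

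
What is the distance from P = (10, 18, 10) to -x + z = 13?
d = |(-1)(10) + 0(18) + 1(10) - (13)| / √((-1)² + 0² + 1²) = 13/√2 = 9.192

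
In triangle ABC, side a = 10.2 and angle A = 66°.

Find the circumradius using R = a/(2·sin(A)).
R = a/(2·sin(A)) = 10.2/(2·sin(66°))
R = 10.2/(2·0.913545) = 10.2/1.827091 = 5.583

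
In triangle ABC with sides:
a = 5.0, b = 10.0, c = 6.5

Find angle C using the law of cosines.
cos(C) = (a² + b² - c²)/(2ab)
cos(C) = (5.0² + 10.0² - 6.5²)/(2·5.0·10.0) = 82.75/100 = 0.827500
C = arccos(0.827500) = 34.16°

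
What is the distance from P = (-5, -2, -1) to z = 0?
d = |0(-5) + 0(-2) + 1(-1) - (0)| / √(0² + 0² + 1²) = 1/√1 = 1.0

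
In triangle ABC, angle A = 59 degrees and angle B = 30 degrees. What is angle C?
Sum of angles in a triangle = 180 degrees
Third angle = 180 - 59 - 30
Third angle = 91 degrees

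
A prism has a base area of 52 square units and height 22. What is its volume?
Volume = base area * height
Volume = 52 * 22
Volume = 1144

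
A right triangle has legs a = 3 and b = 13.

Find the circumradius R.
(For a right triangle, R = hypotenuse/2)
Hypotenuse c = √(3² + 13²) = √178 = 13.3417
R = c/2 = 6.671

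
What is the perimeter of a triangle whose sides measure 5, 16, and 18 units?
Perimeter = sum of all sides
Perimeter = 5 + 16 + 18
Perimeter = 39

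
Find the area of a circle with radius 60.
Area = pi * r²
Area = pi * 60²
Area = pi * 3600
Area = 11309.73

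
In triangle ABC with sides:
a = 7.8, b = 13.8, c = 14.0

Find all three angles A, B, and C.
By the law of cosines:
cos(A) = (b² + c² - a²)/(2bc) = 0.842650  →  A = 32.58°
cos(B) = (a² + c² - b²)/(2ac) = 0.304029  →  B = 72.3°
cos(C) = (a² + b² - c²)/(2ab) = 0.256782  →  C = 75.12°
Check: A + B + C = 180.0° ✓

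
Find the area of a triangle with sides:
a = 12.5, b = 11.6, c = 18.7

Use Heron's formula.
s = (a+b+c)/2 = (12.5+11.6+18.7)/2 = 21.4
A = √(s(s-a)(s-b)(s-c)) = √(21.4·8.9·9.8·2.7)
A = √5039.57 = 70.99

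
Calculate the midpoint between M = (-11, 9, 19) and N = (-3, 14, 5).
Midpoint = ((-11-3)/2, (9+14)/2, (19+5)/2) = (-7, 11.5, 12)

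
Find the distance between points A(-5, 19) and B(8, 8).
Using the distance formula: d = sqrt((x₂-x₁)² + (y₂-y₁)²)
dx = 8 - (-5) = 13
dy = 8 - 19 = -11
d = sqrt(13² + (-11)²) = sqrt(169 + 121) = sqrt(290) = 17.03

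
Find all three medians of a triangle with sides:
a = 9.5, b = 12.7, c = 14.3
Using m_x = ½√(2y² + 2z² - x²):
m_a = ½√(2·12.7² + 2·14.3² - 9.5²) = ½√641.31 = 12.66
m_b = ½√(2·9.5² + 2·14.3² - 12.7²) = ½√428.19 = 10.35
m_c = ½√(2·9.5² + 2·12.7² - 14.3²) = ½√298.59 = 8.64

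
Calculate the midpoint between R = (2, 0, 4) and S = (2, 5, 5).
Midpoint = ((2+2)/2, (0+5)/2, (4+5)/2) = (2, 2.5, 4.5)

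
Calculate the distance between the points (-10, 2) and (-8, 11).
Using the distance formula: d = sqrt((x₂-x₁)² + (y₂-y₁)²)
dx = (-8) - (-10) = 2
dy = 11 - 2 = 9
d = sqrt(2² + 9²) = sqrt(4 + 81) = sqrt(85) = 9.22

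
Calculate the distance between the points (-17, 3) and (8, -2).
Using the distance formula: d = sqrt((x₂-x₁)² + (y₂-y₁)²)
dx = 8 - (-17) = 25
dy = (-2) - 3 = -5
d = sqrt(25² + (-5)²) = sqrt(625 + 25) = sqrt(650) = 25.50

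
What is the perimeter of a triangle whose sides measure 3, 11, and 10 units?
Perimeter = sum of all sides
Perimeter = 3 + 11 + 10
Perimeter = 24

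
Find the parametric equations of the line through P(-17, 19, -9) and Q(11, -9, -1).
Direction vector d = Q - P = (28, -28, 8)
x = -17 + 28t, y = 19 - 28t, z = -9 + 8t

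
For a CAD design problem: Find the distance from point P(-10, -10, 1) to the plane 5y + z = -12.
d = |0(-10) + 5(-10) + 1(1) - (-12)| / √(0² + 5² + 1²) = 37/√26 = 7.256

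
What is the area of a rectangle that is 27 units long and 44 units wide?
Area = length * width
Area = 27 * 44
Area = 1188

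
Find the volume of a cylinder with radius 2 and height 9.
Volume = pi * r² * h
Volume = pi * 2² * 9
Volume = pi * 4 * 9
Volume = pi * 36
Volume = 113.10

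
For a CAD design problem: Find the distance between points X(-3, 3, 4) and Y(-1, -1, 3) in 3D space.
d = √[(2)² + (-4)² + (-1)²] = √21 = 4.583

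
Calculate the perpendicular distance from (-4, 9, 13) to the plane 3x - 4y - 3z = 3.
d = |3(-4) + (-4)(9) + (-3)(13) - (3)| / √(3² + (-4)² + (-3)²) = 90/√34 = 15.43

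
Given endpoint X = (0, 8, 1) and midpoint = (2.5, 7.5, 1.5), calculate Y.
Y = (2×2.5 - 0, 2×7.5 - 8, 2×1.5 - 1) = (5, 7, 2)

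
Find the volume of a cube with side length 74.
Volume = s³
Volume = 74³
Volume = 405224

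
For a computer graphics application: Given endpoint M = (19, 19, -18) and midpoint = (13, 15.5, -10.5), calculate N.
N = (2×13 - 19, 2×15.5 - 19, 2×(-10.5) - (-18)) = (7, 12, -3)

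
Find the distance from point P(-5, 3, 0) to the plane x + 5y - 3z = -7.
d = |1(-5) + 5(3) + (-3)(0) - (-7)| / √(1² + 5² + (-3)²) = 17/√35 = 2.874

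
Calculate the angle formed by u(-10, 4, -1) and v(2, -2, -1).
u·v = -27, |u|² = 117, |v|² = 9
cos θ = -27/√1053 ≈ -0.8321
θ ≈ 146.3°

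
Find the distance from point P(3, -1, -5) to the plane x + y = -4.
d = |1(3) + 1(-1) + 0(-5) - (-4)| / √(1² + 1² + 0²) = 6/√2 = 4.243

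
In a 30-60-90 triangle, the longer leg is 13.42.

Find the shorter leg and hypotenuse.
In a 30-60-90 triangle, sides are in ratio 1 : √3 : 2.
Long leg = short leg·√3  →  short leg = 13.42/√3 = 7.748
Hypotenuse = 2·(short leg) = 2·13.42/√3 = 15.5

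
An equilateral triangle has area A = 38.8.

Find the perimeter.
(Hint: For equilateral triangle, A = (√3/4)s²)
A = (√3/4)s²  →  s² = 4A/√3 = 4·38.8/√3 = 89.6048
s = 9.46598
Perimeter = 3s = 28.4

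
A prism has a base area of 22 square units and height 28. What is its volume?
Volume = base area * height
Volume = 22 * 28
Volume = 616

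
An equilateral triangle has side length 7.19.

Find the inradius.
For an equilateral triangle, r = s/(2√3) where s is the side.
r = 7.19/(2√3) = 7.19/3.464102 = 2.076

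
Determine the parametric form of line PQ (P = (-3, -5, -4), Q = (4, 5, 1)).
Direction vector d = Q - P = (7, 10, 5)
x = -3 + 7t, y = -5 + 10t, z = -4 + 5t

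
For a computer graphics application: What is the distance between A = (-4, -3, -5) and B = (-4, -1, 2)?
d = √[(0)² + (2)² + (7)²] = √53 = 7.28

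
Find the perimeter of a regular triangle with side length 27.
Perimeter = number of sides * side length
Perimeter = 3 * 27
Perimeter = 81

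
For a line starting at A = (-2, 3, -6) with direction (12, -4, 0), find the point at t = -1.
P(-1) = (-2 + 12(-1), 3 + (-4)(-1), -6 + 0(-1)) = (-14, 7, -6)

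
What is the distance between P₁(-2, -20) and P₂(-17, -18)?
Using the distance formula: d = sqrt((x₂-x₁)² + (y₂-y₁)²)
dx = (-17) - (-2) = -15
dy = (-18) - (-20) = 2
d = sqrt((-15)² + 2²) = sqrt(225 + 4) = sqrt(229) = 15.13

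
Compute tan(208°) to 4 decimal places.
tan(208 degrees) = 0.5317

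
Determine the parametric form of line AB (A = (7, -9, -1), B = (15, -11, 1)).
Direction vector d = B - A = (8, -2, 2)
x = 7 + 8t, y = -9 - 2t, z = -1 + 2t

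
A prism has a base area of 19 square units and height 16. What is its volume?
Volume = base area * height
Volume = 19 * 16
Volume = 304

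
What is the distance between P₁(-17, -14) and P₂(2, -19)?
Using the distance formula: d = sqrt((x₂-x₁)² + (y₂-y₁)²)
dx = 2 - (-17) = 19
dy = (-19) - (-14) = -5
d = sqrt(19² + (-5)²) = sqrt(361 + 25) = sqrt(386) = 19.65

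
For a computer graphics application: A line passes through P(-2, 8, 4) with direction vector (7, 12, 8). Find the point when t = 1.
P(1) = (-2 + 7(1), 8 + 12(1), 4 + 8(1)) = (5, 20, 12)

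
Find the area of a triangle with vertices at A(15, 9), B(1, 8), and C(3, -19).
Using the coordinate formula: Area = (1/2)|x₁(y₂-y₃) + x₂(y₃-y₁) + x₃(y₁-y₂)|
Area = (1/2)|15(8-(-19)) + 1((-19)-9) + 3(9-8)|
Area = (1/2)|15*27 + 1*(-28) + 3*1|
Area = (1/2)|405 + (-28) + 3|
Area = (1/2)*380 = 190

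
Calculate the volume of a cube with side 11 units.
Volume = s³
Volume = 11³
Volume = 1331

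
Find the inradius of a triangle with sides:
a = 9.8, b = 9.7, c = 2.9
s = (a+b+c)/2 = (9.8+9.7+2.9)/2 = 11.2
Area = √(s(s-a)(s-b)(s-c)) = √(11.2·1.4·1.5·8.3) = 13.972
r = Area/s = 13.972/11.2 = 1.247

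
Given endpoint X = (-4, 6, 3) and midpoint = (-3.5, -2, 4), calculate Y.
Y = (2×(-3.5) - (-4), 2×(-2) - 6, 2×4 - 3) = (-3, -10, 5)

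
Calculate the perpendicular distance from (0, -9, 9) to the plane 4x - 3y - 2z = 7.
d = |4(0) + (-3)(-9) + (-2)(9) - (7)| / √(4² + (-3)² + (-2)²) = 2/√29 = 0.3714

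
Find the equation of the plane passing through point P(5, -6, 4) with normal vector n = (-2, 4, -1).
d = n·P = (-2)(5) + (4)(-6) + (-1)(4) = -38
Plane: -2x + 4y - z = -38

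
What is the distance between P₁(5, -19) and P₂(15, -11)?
Using the distance formula: d = sqrt((x₂-x₁)² + (y₂-y₁)²)
dx = 15 - 5 = 10
dy = (-11) - (-19) = 8
d = sqrt(10² + 8²) = sqrt(100 + 64) = sqrt(164) = 12.81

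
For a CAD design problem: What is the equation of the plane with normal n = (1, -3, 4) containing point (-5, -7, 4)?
d = n·P = (1)(-5) + (-3)(-7) + (4)(4) = 32
Plane: x - 3y + 4z = 32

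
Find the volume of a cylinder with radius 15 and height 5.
Volume = pi * r² * h
Volume = pi * 15² * 5
Volume = pi * 225 * 5
Volume = pi * 1125
Volume = 3534.29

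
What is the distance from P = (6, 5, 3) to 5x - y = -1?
d = |5(6) + (-1)(5) + 0(3) - (-1)| / √(5² + (-1)² + 0²) = 26/√26 = 5.099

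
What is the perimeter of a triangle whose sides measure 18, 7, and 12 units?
Perimeter = sum of all sides
Perimeter = 18 + 7 + 12
Perimeter = 37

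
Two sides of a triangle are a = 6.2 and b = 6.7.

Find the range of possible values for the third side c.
By the triangle inequality: |a - b| < c < a + b
|6.2 - 6.7| < c < 6.2 + 6.7
0.5 < c < 12.9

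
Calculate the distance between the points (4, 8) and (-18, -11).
Using the distance formula: d = sqrt((x₂-x₁)² + (y₂-y₁)²)
dx = (-18) - 4 = -22
dy = (-11) - 8 = -19
d = sqrt((-22)² + (-19)²) = sqrt(484 + 361) = sqrt(845) = 29.07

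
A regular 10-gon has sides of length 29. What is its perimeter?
Perimeter = number of sides * side length
Perimeter = 10 * 29
Perimeter = 290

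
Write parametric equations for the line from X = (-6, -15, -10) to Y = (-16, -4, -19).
Direction vector d = Y - X = (-10, 11, -9)
x = -6 - 10t, y = -15 + 11t, z = -10 - 9t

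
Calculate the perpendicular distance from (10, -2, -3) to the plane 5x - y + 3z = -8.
d = |5(10) + (-1)(-2) + 3(-3) - (-8)| / √(5² + (-1)² + 3²) = 51/√35 = 8.621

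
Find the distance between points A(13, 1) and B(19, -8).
Using the distance formula: d = sqrt((x₂-x₁)² + (y₂-y₁)²)
dx = 19 - 13 = 6
dy = (-8) - 1 = -9
d = sqrt(6² + (-9)²) = sqrt(36 + 81) = sqrt(117) = 10.82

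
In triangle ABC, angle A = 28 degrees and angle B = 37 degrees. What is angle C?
Sum of angles in a triangle = 180 degrees
Third angle = 180 - 28 - 37
Third angle = 115 degrees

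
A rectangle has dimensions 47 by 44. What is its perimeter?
Perimeter = 2 * (length + width)
Perimeter = 2 * (47 + 44)
Perimeter = 2 * 91
Perimeter = 182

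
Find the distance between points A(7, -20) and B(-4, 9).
Using the distance formula: d = sqrt((x₂-x₁)² + (y₂-y₁)²)
dx = (-4) - 7 = -11
dy = 9 - (-20) = 29
d = sqrt((-11)² + 29²) = sqrt(121 + 841) = sqrt(962) = 31.02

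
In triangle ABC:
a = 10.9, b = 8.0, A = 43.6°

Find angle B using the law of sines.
sin(B)/b = sin(A)/a
sin(B) = b·sin(A)/a = 8.0·sin(43.6°)/10.9 = 0.506143
B = arcsin(0.506143) = 30.41°  (b ≤ a, so B ≤ A and the acute solution is unique)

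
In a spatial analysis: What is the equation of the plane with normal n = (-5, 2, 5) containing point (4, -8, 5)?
d = n·P = (-5)(4) + (2)(-8) + (5)(5) = -11
Plane: -5x + 2y + 5z = -11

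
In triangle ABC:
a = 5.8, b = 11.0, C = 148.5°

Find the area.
Using A = ½ab·sin(C):
A = ½·5.8·11.0·sin(148.5°) = ½·63.8·0.522499 = 16.67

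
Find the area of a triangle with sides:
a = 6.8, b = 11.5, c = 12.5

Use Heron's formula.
s = (a+b+c)/2 = (6.8+11.5+12.5)/2 = 15.4
A = √(s(s-a)(s-b)(s-c)) = √(15.4·8.6·3.9·2.9)
A = √1497.9 = 38.7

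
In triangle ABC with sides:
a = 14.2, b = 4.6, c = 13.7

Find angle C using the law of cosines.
cos(C) = (a² + b² - c²)/(2ab)
cos(C) = (14.2² + 4.6² - 13.7²)/(2·14.2·4.6) = 35.11/130.64 = 0.268754
C = arccos(0.268754) = 74.41°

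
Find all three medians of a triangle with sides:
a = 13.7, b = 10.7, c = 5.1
Using m_x = ½√(2y² + 2z² - x²):
m_a = ½√(2·10.7² + 2·5.1² - 13.7²) = ½√93.31 = 4.83
m_b = ½√(2·13.7² + 2·5.1² - 10.7²) = ½√312.91 = 8.845
m_c = ½√(2·13.7² + 2·10.7² - 5.1²) = ½√578.35 = 12.02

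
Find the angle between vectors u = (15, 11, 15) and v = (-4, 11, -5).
u·v = -14, |u|² = 571, |v|² = 162
cos θ = -14/√92502 ≈ -0.04603
θ ≈ 92.64°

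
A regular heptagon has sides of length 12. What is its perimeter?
Perimeter = number of sides * side length
Perimeter = 7 * 12
Perimeter = 84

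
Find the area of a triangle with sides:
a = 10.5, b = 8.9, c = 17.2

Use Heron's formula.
s = (a+b+c)/2 = (10.5+8.9+17.2)/2 = 18.3
A = √(s(s-a)(s-b)(s-c)) = √(18.3·7.8·9.4·1.1)
A = √1475.93 = 38.42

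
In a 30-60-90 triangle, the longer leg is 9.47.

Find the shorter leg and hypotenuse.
In a 30-60-90 triangle, sides are in ratio 1 : √3 : 2.
Long leg = short leg·√3  →  short leg = 9.47/√3 = 5.468
Hypotenuse = 2·(short leg) = 2·9.47/√3 = 10.94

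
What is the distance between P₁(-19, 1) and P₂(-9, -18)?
Using the distance formula: d = sqrt((x₂-x₁)² + (y₂-y₁)²)
dx = (-9) - (-19) = 10
dy = (-18) - 1 = -19
d = sqrt(10² + (-19)²) = sqrt(100 + 361) = sqrt(461) = 21.47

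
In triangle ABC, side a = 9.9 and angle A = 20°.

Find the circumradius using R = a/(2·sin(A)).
R = a/(2·sin(A)) = 9.9/(2·sin(20°))
R = 9.9/(2·0.342020) = 9.9/0.684040 = 14.47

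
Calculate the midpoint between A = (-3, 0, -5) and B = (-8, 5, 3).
Midpoint = ((-3-8)/2, (0+5)/2, (-5+3)/2) = (-5.5, 2.5, -1)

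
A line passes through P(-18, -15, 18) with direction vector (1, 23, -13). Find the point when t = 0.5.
P(0.5) = (-18 + 1(0.5), -15 + 23(0.5), 18 + (-13)(0.5)) = (-17.5, -3.5, 11.5)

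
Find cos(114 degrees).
cos(114 degrees) = -0.4067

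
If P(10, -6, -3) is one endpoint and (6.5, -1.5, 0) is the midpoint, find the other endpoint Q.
Q = (2×6.5 - 10, 2×(-1.5) - (-6), 2×0 - (-3)) = (3, 3, 3)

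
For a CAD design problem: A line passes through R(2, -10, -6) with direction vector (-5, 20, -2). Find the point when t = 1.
P(1) = (2 + (-5)(1), -10 + 20(1), -6 + (-2)(1)) = (-3, 10, -8)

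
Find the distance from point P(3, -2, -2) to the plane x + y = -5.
d = |1(3) + 1(-2) + 0(-2) - (-5)| / √(1² + 1² + 0²) = 6/√2 = 4.243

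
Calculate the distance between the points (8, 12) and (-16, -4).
Using the distance formula: d = sqrt((x₂-x₁)² + (y₂-y₁)²)
dx = (-16) - 8 = -24
dy = (-4) - 12 = -16
d = sqrt((-24)² + (-16)²) = sqrt(576 + 256) = sqrt(832) = 28.84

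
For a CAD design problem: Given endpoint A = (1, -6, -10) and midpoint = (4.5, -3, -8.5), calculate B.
B = (2×4.5 - 1, 2×(-3) - (-6), 2×(-8.5) - (-10)) = (8, 0, -7)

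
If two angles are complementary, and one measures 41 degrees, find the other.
Complementary angles sum to 90 degrees.
Other angle = 90 - 41
Other angle = 49 degrees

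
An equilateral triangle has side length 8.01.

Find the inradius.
For an equilateral triangle, r = s/(2√3) where s is the side.
r = 8.01/(2√3) = 8.01/3.464102 = 2.312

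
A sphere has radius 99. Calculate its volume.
Volume = (4/3) * pi * r³
Volume = (4/3) * pi * 99³
Volume = (4/3) * pi * 970299
Volume = 4064378.95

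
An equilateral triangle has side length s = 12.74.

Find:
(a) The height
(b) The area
(a) Height h = s·√3/2 = 12.74·√3/2 = 11.03
(b) Area = (√3/4)·s² = (√3/4)·12.74² = (√3/4)·162.308 = 70.28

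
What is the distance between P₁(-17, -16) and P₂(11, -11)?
Using the distance formula: d = sqrt((x₂-x₁)² + (y₂-y₁)²)
dx = 11 - (-17) = 28
dy = (-11) - (-16) = 5
d = sqrt(28² + 5²) = sqrt(784 + 25) = sqrt(809) = 28.44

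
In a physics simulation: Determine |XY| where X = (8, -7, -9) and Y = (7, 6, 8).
d = √[(-1)² + (13)² + (17)²] = √459 = 21.42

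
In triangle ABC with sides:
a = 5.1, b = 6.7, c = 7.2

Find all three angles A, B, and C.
By the law of cosines:
cos(A) = (b² + c² - a²)/(2bc) = 0.733002  →  A = 42.86°
cos(B) = (a² + c² - b²)/(2ac) = 0.448802  →  B = 63.33°
cos(C) = (a² + b² - c²)/(2ab) = 0.278900  →  C = 73.81°
Check: A + B + C = 180.0° ✓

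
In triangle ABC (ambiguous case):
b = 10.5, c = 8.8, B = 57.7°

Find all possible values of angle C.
sin(C)/c = sin(B)/b  →  sin(C) = c·sin(B)/b = 8.8·sin(57.7°)/10.5 = 0.708410
C₁ = arcsin(0.708410) = 45.11°,  C₂ = 180° - C₁ = 134.89°
Check C₂: A = 180° - 57.7° - 134.89° = -12.59° ≤ 0, rejected
C = 45.11° (one solution)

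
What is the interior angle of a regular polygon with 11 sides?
Interior angle of a regular n-gon = (n-2)*180/n
Interior angle = (11-2)*180/11
Interior angle = 9*180/11
Interior angle = 1620/11
Interior angle = 147.27 degrees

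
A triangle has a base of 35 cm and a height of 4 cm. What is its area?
Area = (1/2) * base * height
Area = (1/2) * 35 * 4
Area = 70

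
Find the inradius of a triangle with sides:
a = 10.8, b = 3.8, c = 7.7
s = (a+b+c)/2 = (10.8+3.8+7.7)/2 = 11.15
Area = √(s(s-a)(s-b)(s-c)) = √(11.15·0.35·7.35·3.45) = 9.94775
r = Area/s = 9.94775/11.15 = 0.8922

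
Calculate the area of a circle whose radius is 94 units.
Area = pi * r²
Area = pi * 94²
Area = pi * 8836
Area = 27759.11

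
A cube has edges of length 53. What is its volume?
Volume = s³
Volume = 53³
Volume = 148877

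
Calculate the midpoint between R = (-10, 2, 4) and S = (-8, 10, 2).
Midpoint = ((-10-8)/2, (2+10)/2, (4+2)/2) = (-9, 6, 3)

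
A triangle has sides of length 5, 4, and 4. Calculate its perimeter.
Perimeter = sum of all sides
Perimeter = 5 + 4 + 4
Perimeter = 13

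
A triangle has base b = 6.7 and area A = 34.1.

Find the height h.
A = ½bh  →  h = 2A/b
h = 2·34.1/6.7 = 10.18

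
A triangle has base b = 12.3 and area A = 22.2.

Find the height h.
A = ½bh  →  h = 2A/b
h = 2·22.2/12.3 = 3.61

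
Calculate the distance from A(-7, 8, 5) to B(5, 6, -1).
d = √[(12)² + (-2)² + (-6)²] = √184 = 13.56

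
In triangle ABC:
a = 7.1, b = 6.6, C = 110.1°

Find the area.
Using A = ½ab·sin(C):
A = ½·7.1·6.6·sin(110.1°) = ½·46.86·0.939094 = 22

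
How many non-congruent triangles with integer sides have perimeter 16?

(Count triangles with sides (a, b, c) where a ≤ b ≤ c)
With a ≤ b ≤ c and a + b + c = 16, the triangle inequality a + b > c gives c < 16/2, so c ≤ 7.
Iterate a from 1 to ⌊p/3⌋ = 5; for each a, b ranges from a to ⌊(p−a)/2⌋ with c = p − a − b, keeping only c ≥ b.
Triples: (2, 7, 7), (3, 6, 7), (4, 5, 7), …
Count = 5 triangles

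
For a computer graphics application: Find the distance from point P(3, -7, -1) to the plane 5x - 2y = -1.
d = |5(3) + (-2)(-7) + 0(-1) - (-1)| / √(5² + (-2)² + 0²) = 30/√29 = 5.571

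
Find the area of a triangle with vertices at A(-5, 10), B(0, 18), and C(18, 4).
Using the coordinate formula: Area = (1/2)|x₁(y₂-y₃) + x₂(y₃-y₁) + x₃(y₁-y₂)|
Area = (1/2)|(-5)(18-4) + 0(4-10) + 18(10-18)|
Area = (1/2)|(-5)*14 + 0*(-6) + 18*(-8)|
Area = (1/2)|(-70) + 0 + (-144)|
Area = (1/2)*214 = 107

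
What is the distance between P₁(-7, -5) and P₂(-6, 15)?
Using the distance formula: d = sqrt((x₂-x₁)² + (y₂-y₁)²)
dx = (-6) - (-7) = 1
dy = 15 - (-5) = 20
d = sqrt(1² + 20²) = sqrt(1 + 400) = sqrt(401) = 20.02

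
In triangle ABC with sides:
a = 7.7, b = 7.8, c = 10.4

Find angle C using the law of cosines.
cos(C) = (a² + b² - c²)/(2ab)
cos(C) = (7.7² + 7.8² - 10.4²)/(2·7.7·7.8) = 11.97/120.12 = 0.099650
C = arccos(0.099650) = 84.28°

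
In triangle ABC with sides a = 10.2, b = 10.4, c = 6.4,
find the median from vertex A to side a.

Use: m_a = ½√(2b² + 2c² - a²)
m_a = ½√(2·10.4² + 2·6.4² - 10.2²)
m_a = ½√(216.32 + 81.92 - 104.04) = ½√194.2 = 6.968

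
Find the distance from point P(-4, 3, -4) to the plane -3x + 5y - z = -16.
d = |(-3)(-4) + 5(3) + (-1)(-4) - (-16)| / √((-3)² + 5² + (-1)²) = 47/√35 = 7.944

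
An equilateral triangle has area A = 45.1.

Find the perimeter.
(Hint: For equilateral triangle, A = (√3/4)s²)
A = (√3/4)s²  →  s² = 4A/√3 = 4·45.1/√3 = 104.154
s = 10.2056
Perimeter = 3s = 30.62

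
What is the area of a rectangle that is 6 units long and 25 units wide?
Area = length * width
Area = 6 * 25
Area = 150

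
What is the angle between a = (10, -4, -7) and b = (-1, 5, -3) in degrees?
a·b = -9, |a|² = 165, |b|² = 35
cos θ = -9/√5775 ≈ -0.1184
θ ≈ 96.8°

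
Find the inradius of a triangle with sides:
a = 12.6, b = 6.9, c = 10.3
s = (a+b+c)/2 = (12.6+6.9+10.3)/2 = 14.9
Area = √(s(s-a)(s-b)(s-c)) = √(14.9·2.3·8·4.6) = 35.5125
r = Area/s = 35.5125/14.9 = 2.383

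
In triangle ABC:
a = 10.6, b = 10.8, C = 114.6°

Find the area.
Using A = ½ab·sin(C):
A = ½·10.6·10.8·sin(114.6°) = ½·114.48·0.909236 = 52.04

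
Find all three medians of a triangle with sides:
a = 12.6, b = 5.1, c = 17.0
Using m_x = ½√(2y² + 2z² - x²):
m_a = ½√(2·5.1² + 2·17.0² - 12.6²) = ½√471.26 = 10.85
m_b = ½√(2·12.6² + 2·17.0² - 5.1²) = ½√869.51 = 14.74
m_c = ½√(2·12.6² + 2·5.1² - 17.0²) = ½√80.54 = 4.487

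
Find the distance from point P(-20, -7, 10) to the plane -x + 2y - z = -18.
d = |(-1)(-20) + 2(-7) + (-1)(10) - (-18)| / √((-1)² + 2² + (-1)²) = 14/√6 = 5.715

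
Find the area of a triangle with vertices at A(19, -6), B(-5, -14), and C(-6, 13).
Using the coordinate formula: Area = (1/2)|x₁(y₂-y₃) + x₂(y₃-y₁) + x₃(y₁-y₂)|
Area = (1/2)|19((-14)-13) + (-5)(13-(-6)) + (-6)((-6)-(-14))|
Area = (1/2)|19*(-27) + (-5)*19 + (-6)*8|
Area = (1/2)|(-513) + (-95) + (-48)|
Area = (1/2)*656 = 328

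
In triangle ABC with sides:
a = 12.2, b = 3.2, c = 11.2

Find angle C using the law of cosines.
cos(C) = (a² + b² - c²)/(2ab)
cos(C) = (12.2² + 3.2² - 11.2²)/(2·12.2·3.2) = 33.64/78.08 = 0.430840
C = arccos(0.430840) = 64.48°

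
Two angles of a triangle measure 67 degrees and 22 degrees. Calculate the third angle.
Sum of angles in a triangle = 180 degrees
Third angle = 180 - 67 - 22
Third angle = 91 degrees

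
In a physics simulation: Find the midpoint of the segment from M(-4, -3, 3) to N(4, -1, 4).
Midpoint = ((-4+4)/2, (-3-1)/2, (3+4)/2) = (0, -2, 3.5)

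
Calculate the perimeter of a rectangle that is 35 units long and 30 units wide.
Perimeter = 2 * (length + width)
Perimeter = 2 * (35 + 30)
Perimeter = 2 * 65
Perimeter = 130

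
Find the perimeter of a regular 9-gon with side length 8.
Perimeter = number of sides * side length
Perimeter = 9 * 8
Perimeter = 72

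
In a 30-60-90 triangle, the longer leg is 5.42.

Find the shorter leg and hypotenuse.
In a 30-60-90 triangle, sides are in ratio 1 : √3 : 2.
Long leg = short leg·√3  →  short leg = 5.42/√3 = 3.129
Hypotenuse = 2·(short leg) = 2·5.42/√3 = 6.258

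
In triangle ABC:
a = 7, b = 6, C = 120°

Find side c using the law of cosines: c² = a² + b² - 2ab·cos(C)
c² = 7² + 6² - 2·7·6·cos(120°)
c² = 49 + 36 - 84·-0.5000 = 127
c = √127 = 11.27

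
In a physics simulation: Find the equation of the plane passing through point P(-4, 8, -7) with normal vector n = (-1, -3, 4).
d = n·P = (-1)(-4) + (-3)(8) + (4)(-7) = -48
Plane: -x - 3y + 4z = -48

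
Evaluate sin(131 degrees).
sin(131 degrees) = 0.7547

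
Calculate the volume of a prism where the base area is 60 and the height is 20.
Volume = base area * height
Volume = 60 * 20
Volume = 1200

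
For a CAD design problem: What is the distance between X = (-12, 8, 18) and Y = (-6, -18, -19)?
d = √[(6)² + (-26)² + (-37)²] = √2081 = 45.62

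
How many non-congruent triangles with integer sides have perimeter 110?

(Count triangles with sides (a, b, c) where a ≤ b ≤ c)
With a ≤ b ≤ c and a + b + c = 110, the triangle inequality a + b > c gives c < 110/2, so c ≤ 54.
Iterate a from 1 to ⌊p/3⌋ = 36; for each a, b ranges from a to ⌊(p−a)/2⌋ with c = p − a − b, keeping only c ≥ b.
Triples: (2, 54, 54), (3, 53, 54), (4, 52, 54), …
Count = 252 triangles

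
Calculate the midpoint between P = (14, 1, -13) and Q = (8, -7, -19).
Midpoint = ((14+8)/2, (1-7)/2, (-13-19)/2) = (11, -3, -16)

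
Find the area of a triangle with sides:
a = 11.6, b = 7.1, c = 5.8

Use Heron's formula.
s = (a+b+c)/2 = (11.6+7.1+5.8)/2 = 12.25
A = √(s(s-a)(s-b)(s-c)) = √(12.25·0.65·5.15·6.45)
A = √264.494 = 16.26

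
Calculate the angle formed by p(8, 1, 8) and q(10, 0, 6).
p·q = 128, |p|² = 129, |q|² = 136
cos θ = 128/√17544 ≈ 0.9664
θ ≈ 14.9°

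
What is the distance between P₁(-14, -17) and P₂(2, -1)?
Using the distance formula: d = sqrt((x₂-x₁)² + (y₂-y₁)²)
dx = 2 - (-14) = 16
dy = (-1) - (-17) = 16
d = sqrt(16² + 16²) = sqrt(256 + 256) = sqrt(512) = 22.63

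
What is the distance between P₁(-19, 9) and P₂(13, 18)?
Using the distance formula: d = sqrt((x₂-x₁)² + (y₂-y₁)²)
dx = 13 - (-19) = 32
dy = 18 - 9 = 9
d = sqrt(32² + 9²) = sqrt(1024 + 81) = sqrt(1105) = 33.24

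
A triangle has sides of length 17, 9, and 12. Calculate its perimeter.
Perimeter = sum of all sides
Perimeter = 17 + 9 + 12
Perimeter = 38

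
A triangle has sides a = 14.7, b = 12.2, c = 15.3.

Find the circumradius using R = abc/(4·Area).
s = (a+b+c)/2 = 21.1
Area = √(s(s-a)(s-b)(s-c)) = √(21.1·6.4·8.9·5.8) = 83.4911
R = abc/(4·Area) = (14.7·12.2·15.3)/(4·83.4911) = 2743.902/333.9644 = 8.216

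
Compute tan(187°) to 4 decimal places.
tan(187 degrees) = 0.1228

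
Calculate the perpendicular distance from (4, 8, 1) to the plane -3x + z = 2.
d = |(-3)(4) + 0(8) + 1(1) - (2)| / √((-3)² + 0² + 1²) = 13/√10 = 4.111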